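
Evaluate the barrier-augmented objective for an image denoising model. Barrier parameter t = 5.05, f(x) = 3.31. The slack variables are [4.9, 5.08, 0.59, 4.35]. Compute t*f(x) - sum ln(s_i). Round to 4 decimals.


Step 1: Compute log-barrier.
ln values: [1.5892, 1.6253, -0.5276, 1.4702]
phi = -(1.5892 + 1.6253 - 0.5276 + 1.4702) = -4.1571
Step 2: Compute augmented objective.
t*f(x) = 5.05*3.31 = 16.7155
Total = 16.7155 - 4.1571 = 12.5584


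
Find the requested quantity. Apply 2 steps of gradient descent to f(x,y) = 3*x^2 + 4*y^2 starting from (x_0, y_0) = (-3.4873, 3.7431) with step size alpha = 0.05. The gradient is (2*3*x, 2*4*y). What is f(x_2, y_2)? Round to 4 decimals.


Gradient descent on f(x,y) = 3*x^2 + 4*y^2.
Starting point: (-3.4873, 3.7431), alpha = 0.05
Step 1: grad_x = 2*3*-3.4873 = -20.9238, grad_y = 2*4*3.7431 = 29.9448
  x_1 = -3.4873 - 0.05*-20.9238 = -2.4411
  y_1 = 3.7431 - 0.05*29.9448 = 2.2459
Step 2: grad_x = 2*3*-2.4411 = -14.6467, grad_y = 2*4*2.2459 = 17.9669
  x_2 = -2.4411 - 0.05*-14.6467 = -1.7088
  y_2 = 2.2459 - 0.05*17.9669 = 1.3475
f(-1.7088, 1.3475) = 3*(-1.7088)^2 + 4*1.3475^2 = 16.023


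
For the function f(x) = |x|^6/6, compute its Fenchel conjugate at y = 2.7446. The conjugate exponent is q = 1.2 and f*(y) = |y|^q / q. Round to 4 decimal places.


The conjugate exponent q satisfies 1/p + 1/q = 1.
p = 6, so q = 6/(6 - 1) = 1.2
|y|^q = 2.7446^1.2 = 3.3587
f*(2.7446) = 3.3587 / 1.2 = 2.7989


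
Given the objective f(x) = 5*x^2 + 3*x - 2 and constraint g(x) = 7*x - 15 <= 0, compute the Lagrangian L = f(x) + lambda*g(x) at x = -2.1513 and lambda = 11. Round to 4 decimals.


Step 1: Evaluate f(x).
f(-2.1513) = 5*(-2.1513)^2 + 3*(-2.1513) - 2 = 14.6866
Step 2: Evaluate g(x).
g(-2.1513) = 7*-2.1513 - 15 = -30.0591
Step 3: Compute Lagrangian.
L = 14.6866 + 11*-30.0591 = -315.9635


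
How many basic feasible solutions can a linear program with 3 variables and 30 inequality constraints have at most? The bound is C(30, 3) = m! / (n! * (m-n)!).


Each vertex corresponds to some choice of n active constraints out of m, so the number of vertices is at most C(m, n) = m! / (n!(m-n)!).
m = 30, n = 3
Numerator: 30 * 29 * 28
Denominator: 3! = 6
C(30, 3) = 4060


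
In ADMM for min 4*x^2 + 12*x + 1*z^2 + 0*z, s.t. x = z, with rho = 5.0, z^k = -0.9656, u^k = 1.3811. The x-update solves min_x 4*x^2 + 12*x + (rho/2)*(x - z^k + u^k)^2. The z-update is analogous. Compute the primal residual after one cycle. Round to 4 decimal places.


ADMM iteration with rho = 5.0, z^k = -0.9656, u^k = 1.3811
Step 1: x-update.
Minimize 4*x^2 + 12*x + (5.0/2)*(x + 0.9656 + 1.3811)^2
FOC: (2*4 + 5.0)*x = -12 + 5.0*(-0.9656 - 1.3811)
x^{k+1} = -1.8257
Step 2: z-update.
Minimize 1*z^2 + 0*z + (5.0/2)*(-1.8257 - z + 1.3811)^2
FOC: (2*1 + 5.0)*z = 0 + 5.0*(-1.8257 + 1.3811)
z^{k+1} = -0.3175
Step 3: u-update.
u^{k+1} = 1.3811 - 1.8257 + 0.3175 = -0.127
Step 4: Primal residual = |-1.8257 + 0.3175| = 1.5081


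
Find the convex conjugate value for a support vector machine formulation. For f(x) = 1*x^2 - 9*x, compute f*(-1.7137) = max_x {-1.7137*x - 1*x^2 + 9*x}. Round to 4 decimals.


f*(y) = sup_x {y*x - a*x^2 - b*x} = sup_x {(y-b)*x - a*x^2}
FOC: (y - b) - 2a*x = 0 => x* = (y - b)/(2a)
x* = (-1.7137 + 9)/(2*1) = 3.6432
f*(-1.7137) = (y-b)^2/(4a) = (-1.7137 + 9)^2/(4*1)
= 53.0902/4 = 13.2725


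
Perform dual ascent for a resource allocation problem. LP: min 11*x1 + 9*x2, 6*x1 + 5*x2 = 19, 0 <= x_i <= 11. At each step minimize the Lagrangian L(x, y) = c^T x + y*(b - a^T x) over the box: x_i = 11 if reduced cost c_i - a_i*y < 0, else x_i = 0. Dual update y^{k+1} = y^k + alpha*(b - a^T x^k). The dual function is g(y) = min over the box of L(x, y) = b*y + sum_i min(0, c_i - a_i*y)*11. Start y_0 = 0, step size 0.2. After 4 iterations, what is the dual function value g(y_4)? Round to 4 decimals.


Dual ascent for LP: min 11*x1 + 9*x2, 6*x1 + 5*x2 = 19, 0 <= x_i <= 11
Step 1: y^k = 0.0, reduced costs: (11.0, 9.0)
  x^k = (0.0, 0.0), subgradient = b - a^T x = 19.0
  y^{k+1} = 0.0 + 0.2*19.0 = 3.8
Step 2: y^k = 3.8, reduced costs: (-11.8, -10.0)
  x^k = (11.0, 11.0), subgradient = b - a^T x = -102.0
  y^{k+1} = 3.8 + 0.2*-102.0 = -16.6
Step 3: y^k = -16.6, reduced costs: (110.6, 92.0)
  x^k = (0.0, 0.0), subgradient = b - a^T x = 19.0
  y^{k+1} = -16.6 + 0.2*19.0 = -12.8
Step 4: y^k = -12.8, reduced costs: (87.8, 73.0)
  x^k = (0.0, 0.0), subgradient = b - a^T x = 19.0
  y^{k+1} = -12.8 + 0.2*19.0 = -9.0
Dual objective at y_4 = -9.0: reduced costs (65.0, 54.0), box minimizer x = (0.0, 0.0)
g(y_4) = b*y + (c1 - a1*y)*x1 + (c2 - a2*y)*x2 = 19*(-9.0) + 65.0*0.0 + 54.0*0.0 = -171.0 + 0.0 + 0.0 = -171.0


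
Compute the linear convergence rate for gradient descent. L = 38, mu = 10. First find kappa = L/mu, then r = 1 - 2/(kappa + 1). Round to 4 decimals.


Step 1: Compute the condition number.
kappa = L/mu = 38/10 = 3.8
Step 2: Compute the convergence rate.
r = 1 - 2/(kappa + 1) = 1 - 2*mu/(L + mu) = (L - mu)/(L + mu) = 28/48 = 0.5833


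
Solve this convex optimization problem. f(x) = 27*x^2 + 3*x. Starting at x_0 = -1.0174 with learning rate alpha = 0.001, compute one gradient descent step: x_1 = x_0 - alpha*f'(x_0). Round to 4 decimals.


We compute the gradient at x_0 and apply the update.
f'(x) = 54*x + 3
f'(-1.0174) = 54*-1.0174 + 3 = -51.9396
x_1 = -1.0174 - 0.001*-51.9396 = -0.9655


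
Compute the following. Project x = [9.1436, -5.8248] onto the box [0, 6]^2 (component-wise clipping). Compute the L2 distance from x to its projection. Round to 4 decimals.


Project each component onto [0, 6].
clip(9.1436) = 6.0, clip(-5.8248) = 0.0
Projection = [6.0, 0.0]
Squared diffs: [9.8822, 33.9283]
Distance = sqrt(43.8105) = 6.619


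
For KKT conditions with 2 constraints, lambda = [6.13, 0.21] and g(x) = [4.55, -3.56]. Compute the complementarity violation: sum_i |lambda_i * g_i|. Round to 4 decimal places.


KKT complementary slackness check:
lambda_1 * g_1 = 6.13 * 4.55 = 27.8915
lambda_2 * g_2 = 0.21 * -3.56 = -0.7476
Total violation = 27.8915 + 0.7476 = 28.6391


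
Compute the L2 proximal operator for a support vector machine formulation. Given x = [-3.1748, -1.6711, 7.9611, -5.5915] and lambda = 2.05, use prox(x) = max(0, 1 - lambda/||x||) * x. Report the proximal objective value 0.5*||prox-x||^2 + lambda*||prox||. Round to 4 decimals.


Step 1: Compute ||x||.
||x|| = 10.369
Step 2: Compute scaling factor.
scale = max(0, 1 - 2.05/10.369) = 0.8023
Step 3: prox(x) = [-2.5471, -1.3407, 6.3872, -4.486]
||prox(x)|| = 8.319
Step 4: Proximal objective.
0.5*||prox-x||^2 = 2.1013
lambda*||prox|| = 17.054
Total = 19.1552


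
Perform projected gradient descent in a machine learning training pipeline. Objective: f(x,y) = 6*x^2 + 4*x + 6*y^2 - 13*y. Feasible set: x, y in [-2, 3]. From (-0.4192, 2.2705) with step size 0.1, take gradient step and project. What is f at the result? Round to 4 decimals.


Step 1: Compute gradient at (-0.4192, 2.2705).
grad_x = 2*6*-0.4192 + 4 = -1.0304
grad_y = 2*6*2.2705 - 13 = 14.246
Step 2: Gradient step.
x_raw = -0.4192 - 0.1*-1.0304 = -0.3162
y_raw = 2.2705 - 0.1*14.246 = 0.8459
Step 3: Project onto [-2, 3].
x_proj = clip(-0.3162) = -0.3162
y_proj = clip(0.8459) = 0.8459
Step 4: Evaluate f.
f(-0.3162, 0.8459) = -7.3683


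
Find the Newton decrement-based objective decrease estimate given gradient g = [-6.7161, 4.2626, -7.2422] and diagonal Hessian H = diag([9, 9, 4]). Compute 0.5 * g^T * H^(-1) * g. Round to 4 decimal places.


Step 1: H is diagonal, so H^(-1) * g = [-0.7462, 0.4736, -1.8106].
Step 2: g^T H^(-1) g = sum_i g_i^2 / H_ii
  = (-6.7161)^2/9 + (4.2626)^2/9 + (-7.2422)^2/4
  = 5.0118 + 2.0189 + 13.1124 = 20.143
Step 3: Objective decrease = 0.5 * g^T H^(-1) g = 10.0715


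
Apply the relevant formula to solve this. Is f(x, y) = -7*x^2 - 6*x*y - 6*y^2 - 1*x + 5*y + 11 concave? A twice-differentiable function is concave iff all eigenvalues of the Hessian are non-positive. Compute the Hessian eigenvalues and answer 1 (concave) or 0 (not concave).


The Hessian of f(x,y) = -7*x^2 - 6*x*y - 6*y^2 - 1*x + 5*y + 11 is:
H = [[-14, -6], [-6, -12]]
Trace = -14 - 12 = -26
Determinant = -14*-12 - (-6)^2 = 132
Discriminant = (-26)^2 - 4*132 = 148.0
Eigenvalues: lambda_1 = -19.0828, lambda_2 = -6.9172
The function is concave.

1


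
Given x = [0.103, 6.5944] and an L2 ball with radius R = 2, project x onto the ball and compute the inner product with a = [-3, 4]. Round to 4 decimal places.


Step 1: Compute ||x|| (intermediates to 6 decimals).
||x|| = sqrt(0.103^2 + 6.5944^2) = 6.595204
Step 2: Project.
Since ||x|| > R, scale = R/||x|| = 2/6.595204 = 0.303251, proj(x) = scale * x
proj(x) = [0.031235, 1.999758]
Step 3: Dot product.
a^T * proj(x) = -3*0.031235 + 4*1.999758 = 7.9053


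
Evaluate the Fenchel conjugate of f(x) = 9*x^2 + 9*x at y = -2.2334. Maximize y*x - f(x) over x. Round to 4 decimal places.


f*(y) = sup_x {y*x - a*x^2 - b*x} = sup_x {(y-b)*x - a*x^2}
FOC: (y - b) - 2a*x = 0 => x* = (y - b)/(2a)
x* = (-2.2334 - 9)/(2*9) = -0.6241
f*(-2.2334) = (y-b)^2/(4a) = (-2.2334 - 9)^2/(4*9)
= 126.1893/36 = 3.5053


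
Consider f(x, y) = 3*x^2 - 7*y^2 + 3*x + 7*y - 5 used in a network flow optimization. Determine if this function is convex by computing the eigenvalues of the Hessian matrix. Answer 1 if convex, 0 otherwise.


The Hessian of f(x,y) = 3*x^2 - 7*y^2 + 3*x + 7*y - 5 is:
H = [[6, 0], [0, -14]]
Trace = 6 - 14 = -8
Determinant = 6*-14 - (0)^2 = -84
Discriminant = (-8)^2 - 4*-84 = 400.0
Eigenvalues: lambda_1 = -14.0, lambda_2 = 6.0
The function is not convex.

0


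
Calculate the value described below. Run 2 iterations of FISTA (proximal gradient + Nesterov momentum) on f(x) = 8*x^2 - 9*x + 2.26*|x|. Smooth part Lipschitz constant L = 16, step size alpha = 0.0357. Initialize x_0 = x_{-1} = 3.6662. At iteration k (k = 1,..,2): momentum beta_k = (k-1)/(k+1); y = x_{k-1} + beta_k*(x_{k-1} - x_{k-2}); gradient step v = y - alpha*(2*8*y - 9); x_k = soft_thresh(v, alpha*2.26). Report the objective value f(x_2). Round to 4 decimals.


FISTA on f(x) = 8*x^2 - 9*x + 2.26*|x|
L = 16, alpha = 0.0357
Iteration 1: beta = 0.0, y = 3.6662 + 0.0*(3.6662 - 3.6662) = 3.6662
  grad(y) = 49.6592, v = y - alpha*grad = 1.8934
  prox(v) = soft_thresh(1.8934, 0.0807) = 1.8127
Iteration 2: beta = 0.3333, y = 1.8127 + 0.3333*(1.8127 - 3.6662) = 1.1948
  grad(y) = 10.1175, v = y - alpha*grad = 0.8336
  prox(v) = soft_thresh(0.8336, 0.0807) = 0.753
f(x_2) = 8*0.753^2 - 9*0.753 + 2.26*|0.753| = -0.5393


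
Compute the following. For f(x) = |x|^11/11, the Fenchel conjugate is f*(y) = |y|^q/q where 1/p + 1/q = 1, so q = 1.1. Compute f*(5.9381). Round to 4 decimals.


The conjugate exponent q satisfies 1/p + 1/q = 1.
p = 11, so q = 11/(11 - 1) = 1.1
|y|^q = 5.9381^1.1 = 7.096
f*(5.9381) = 7.096 / 1.1 = 6.4509


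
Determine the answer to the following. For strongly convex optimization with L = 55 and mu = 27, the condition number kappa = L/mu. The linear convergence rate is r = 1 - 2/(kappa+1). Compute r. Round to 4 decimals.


Step 1: Compute the condition number.
kappa = L/mu = 55/27 = 2.037
Step 2: Compute the convergence rate.
r = 1 - 2/(kappa + 1) = 1 - 2*mu/(L + mu) = (L - mu)/(L + mu) = 28/82 = 0.3415


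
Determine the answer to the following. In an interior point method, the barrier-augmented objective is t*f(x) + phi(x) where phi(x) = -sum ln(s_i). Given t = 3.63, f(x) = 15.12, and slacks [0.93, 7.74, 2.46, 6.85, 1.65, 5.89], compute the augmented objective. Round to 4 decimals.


Step 1: Compute log-barrier.
ln values: [-0.0726, 2.0464, 0.9002, 1.9242, 0.5008, 1.7733]
phi = -(-0.0726 + 2.0464 + 0.9002 + 1.9242 + 0.5008 + 1.7733) = -7.0723
Step 2: Compute augmented objective.
t*f(x) = 3.63*15.12 = 54.8856
Total = 54.8856 - 7.0723 = 47.8133


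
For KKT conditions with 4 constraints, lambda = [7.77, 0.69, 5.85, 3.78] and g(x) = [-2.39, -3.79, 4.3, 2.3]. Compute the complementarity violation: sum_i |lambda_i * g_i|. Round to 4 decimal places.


KKT complementary slackness check:
lambda_1 * g_1 = 7.77 * -2.39 = -18.5703
lambda_2 * g_2 = 0.69 * -3.79 = -2.6151
lambda_3 * g_3 = 5.85 * 4.3 = 25.155
lambda_4 * g_4 = 3.78 * 2.3 = 8.694
Total violation = 18.5703 + 2.6151 + 25.155 + 8.694 = 55.0344


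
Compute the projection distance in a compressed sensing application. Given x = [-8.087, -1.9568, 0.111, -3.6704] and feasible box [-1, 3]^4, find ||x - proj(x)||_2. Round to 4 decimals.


Project each component onto [-1, 3].
clip(-8.087) = -1.0, clip(-1.9568) = -1.0, clip(0.111) = 0.111, clip(-3.6704) = -1.0
Projection = [-1.0, -1.0, 0.111, -1.0]
Squared diffs: [50.2256, 0.9155, 0.0, 7.131]
Distance = sqrt(58.2721) = 7.6336


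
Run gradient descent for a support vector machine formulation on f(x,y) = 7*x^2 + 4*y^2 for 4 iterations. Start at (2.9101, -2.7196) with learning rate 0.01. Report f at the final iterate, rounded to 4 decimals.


Gradient descent on f(x,y) = 7*x^2 + 4*y^2.
Starting point: (2.9101, -2.7196), alpha = 0.01
Step 1: grad_x = 2*7*2.9101 = 40.7414, grad_y = 2*4*-2.7196 = -21.7568
  x_1 = 2.9101 - 0.01*40.7414 = 2.5027
  y_1 = -2.7196 - 0.01*-21.7568 = -2.502
Step 2: grad_x = 2*7*2.5027 = 35.0376, grad_y = 2*4*-2.502 = -20.0163
  x_2 = 2.5027 - 0.01*35.0376 = 2.1523
  y_2 = -2.502 - 0.01*-20.0163 = -2.3019
Step 3: grad_x = 2*7*2.1523 = 30.1323, grad_y = 2*4*-2.3019 = -18.415
  x_3 = 2.1523 - 0.01*30.1323 = 1.851
  y_3 = -2.3019 - 0.01*-18.415 = -2.1177
Step 4: grad_x = 2*7*1.851 = 25.9138, grad_y = 2*4*-2.1177 = -16.9418
  x_4 = 1.851 - 0.01*25.9138 = 1.5918
  y_4 = -2.1177 - 0.01*-16.9418 = -1.9483
f(1.5918, -1.9483) = 7*1.5918^2 + 4*(-1.9483)^2 = 32.9214


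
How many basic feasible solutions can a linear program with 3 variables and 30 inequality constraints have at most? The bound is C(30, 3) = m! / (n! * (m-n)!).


Each vertex corresponds to some choice of n active constraints out of m, so the number of vertices is at most C(m, n) = m! / (n!(m-n)!).
m = 30, n = 3
Numerator: 30 * 29 * 28
Denominator: 3! = 6
C(30, 3) = 4060


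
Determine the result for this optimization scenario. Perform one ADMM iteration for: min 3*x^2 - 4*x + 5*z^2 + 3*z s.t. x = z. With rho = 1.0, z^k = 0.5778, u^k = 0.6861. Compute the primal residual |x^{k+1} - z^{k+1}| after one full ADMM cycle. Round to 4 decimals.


ADMM iteration with rho = 1.0, z^k = 0.5778, u^k = 0.6861
Step 1: x-update.
Minimize 3*x^2 - 4*x + (1.0/2)*(x - 0.5778 + 0.6861)^2
FOC: (2*3 + 1.0)*x = 4 + 1.0*(0.5778 - 0.6861)
x^{k+1} = 0.556
Step 2: z-update.
Minimize 5*z^2 + 3*z + (1.0/2)*(0.556 - z + 0.6861)^2
FOC: (2*5 + 1.0)*z = -3 + 1.0*(0.556 + 0.6861)
z^{k+1} = -0.1598
Step 3: u-update.
u^{k+1} = 0.6861 + 0.556 + 0.1598 = 1.4019
Step 4: Primal residual = |0.556 + 0.1598| = 0.7158


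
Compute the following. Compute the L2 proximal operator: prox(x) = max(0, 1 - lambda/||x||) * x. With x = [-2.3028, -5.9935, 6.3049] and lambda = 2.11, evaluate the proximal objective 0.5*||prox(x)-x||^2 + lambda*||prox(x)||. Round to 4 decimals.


Step 1: Compute ||x||.
||x|| = 8.9987
Step 2: Compute scaling factor.
scale = max(0, 1 - 2.11/8.9987) = 0.7655
Step 3: prox(x) = [-1.7628, -4.5882, 4.8265]
||prox(x)|| = 6.8887
Step 4: Proximal objective.
0.5*||prox-x||^2 = 2.2261
lambda*||prox|| = 14.5352
Total = 16.7612


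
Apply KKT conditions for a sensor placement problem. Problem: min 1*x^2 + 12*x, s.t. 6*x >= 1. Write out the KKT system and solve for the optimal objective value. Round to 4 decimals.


Step 1: Try lambda = 0 (constraint inactive).
x_unc = -12/(2*1) = -6.0
Check: 6*-6.0 = -36.0 < 1 -- violated!
Step 2: Constraint must be active: 6*x = 1
x* = 1/6 = 0.1667 (rounded; the exact value 1/6 is used below)
lambda = (2*1*(1/6) + 12)/6 = 2.0556
Step 3: Compute optimal value.
f(x*) = 1*(1/6)^2 + 12*(1/6) = 2.0278


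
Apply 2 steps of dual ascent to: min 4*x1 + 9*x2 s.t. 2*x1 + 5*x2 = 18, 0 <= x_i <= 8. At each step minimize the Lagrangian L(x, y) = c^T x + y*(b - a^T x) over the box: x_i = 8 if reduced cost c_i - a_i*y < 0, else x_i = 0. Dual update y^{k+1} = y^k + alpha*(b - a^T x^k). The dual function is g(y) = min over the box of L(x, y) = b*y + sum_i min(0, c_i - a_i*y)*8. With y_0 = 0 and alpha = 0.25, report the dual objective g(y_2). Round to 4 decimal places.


Dual ascent for LP: min 4*x1 + 9*x2, 2*x1 + 5*x2 = 18, 0 <= x_i <= 8
Step 1: y^k = 0.0, reduced costs: (4.0, 9.0)
  x^k = (0.0, 0.0), subgradient = b - a^T x = 18.0
  y^{k+1} = 0.0 + 0.25*18.0 = 4.5
Step 2: y^k = 4.5, reduced costs: (-5.0, -13.5)
  x^k = (8.0, 8.0), subgradient = b - a^T x = -38.0
  y^{k+1} = 4.5 + 0.25*-38.0 = -5.0
Dual objective at y_2 = -5.0: reduced costs (14.0, 34.0), box minimizer x = (0.0, 0.0)
g(y_2) = b*y + (c1 - a1*y)*x1 + (c2 - a2*y)*x2 = 18*(-5.0) + 14.0*0.0 + 34.0*0.0 = -90.0 + 0.0 + 0.0 = -90.0


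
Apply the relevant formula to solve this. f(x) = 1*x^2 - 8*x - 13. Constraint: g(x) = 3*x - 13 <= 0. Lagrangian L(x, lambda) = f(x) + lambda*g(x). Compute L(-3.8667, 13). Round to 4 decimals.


Step 1: Evaluate f(x).
f(-3.8667) = 1*(-3.8667)^2 - 8*(-3.8667) - 13 = 32.885
Step 2: Evaluate g(x).
g(-3.8667) = 3*-3.8667 - 13 = -24.6001
Step 3: Compute Lagrangian.
L = 32.885 + 13*-24.6001 = -286.9163


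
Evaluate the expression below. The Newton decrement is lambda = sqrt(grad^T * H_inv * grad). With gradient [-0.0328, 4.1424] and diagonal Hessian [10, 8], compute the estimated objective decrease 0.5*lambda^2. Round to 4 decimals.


Step 1: H is diagonal, so H^(-1) * g = [-0.0033, 0.5178].
Step 2: g^T H^(-1) g = sum_i g_i^2 / H_ii
  = (-0.0328)^2/10 + (4.1424)^2/8
  = 0.0001 + 2.1449 = 2.145
Step 3: Objective decrease = 0.5 * g^T H^(-1) g = 1.0725


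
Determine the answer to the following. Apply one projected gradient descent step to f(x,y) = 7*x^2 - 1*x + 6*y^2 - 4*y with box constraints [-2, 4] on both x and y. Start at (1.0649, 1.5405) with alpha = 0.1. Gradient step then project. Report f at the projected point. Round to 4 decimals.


Step 1: Compute gradient at (1.0649, 1.5405).
grad_x = 2*7*1.0649 - 1 = 13.9086
grad_y = 2*6*1.5405 - 4 = 14.486
Step 2: Gradient step.
x_raw = 1.0649 - 0.1*13.9086 = -0.326
y_raw = 1.5405 - 0.1*14.486 = 0.0919
Step 3: Project onto [-2, 4].
x_proj = clip(-0.326) = -0.326
y_proj = clip(0.0919) = 0.0919
Step 4: Evaluate f.
f(-0.326, 0.0919) = 0.7528


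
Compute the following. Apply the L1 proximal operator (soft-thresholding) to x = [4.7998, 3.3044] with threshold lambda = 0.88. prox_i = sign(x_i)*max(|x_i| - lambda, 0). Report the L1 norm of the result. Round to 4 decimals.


Soft-thresholding with lambda = 0.88:
prox(4.7998) = sign(4.7998)*max(|4.7998| - 0.88, 0) = 3.9198
prox(3.3044) = sign(3.3044)*max(|3.3044| - 0.88, 0) = 2.4244
prox(x) = [3.9198, 2.4244]
||prox(x)||_1 = 3.9198 + 2.4244 = 6.3442


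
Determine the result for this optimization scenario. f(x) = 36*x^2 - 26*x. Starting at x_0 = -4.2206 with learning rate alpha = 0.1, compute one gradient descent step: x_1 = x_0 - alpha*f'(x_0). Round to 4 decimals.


We compute the gradient at x_0 and apply the update.
f'(x) = 72*x - 26
f'(-4.2206) = 72*-4.2206 - 26 = -329.8832
x_1 = -4.2206 - 0.1*-329.8832 = 28.7677


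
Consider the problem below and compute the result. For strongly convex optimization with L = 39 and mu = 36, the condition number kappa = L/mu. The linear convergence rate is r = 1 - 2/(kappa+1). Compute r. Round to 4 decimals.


Step 1: Compute the condition number.
kappa = L/mu = 39/36 = 1.0833
Step 2: Compute the convergence rate.
r = 1 - 2/(kappa + 1) = 1 - 2*mu/(L + mu) = (L - mu)/(L + mu) = 3/75 = 0.04


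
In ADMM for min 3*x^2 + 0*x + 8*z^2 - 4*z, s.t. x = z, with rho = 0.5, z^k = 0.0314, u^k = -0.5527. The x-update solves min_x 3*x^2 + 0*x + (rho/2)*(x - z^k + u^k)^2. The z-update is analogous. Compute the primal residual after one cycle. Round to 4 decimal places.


ADMM iteration with rho = 0.5, z^k = 0.0314, u^k = -0.5527
Step 1: x-update.
Minimize 3*x^2 + 0*x + (0.5/2)*(x - 0.0314 - 0.5527)^2
FOC: (2*3 + 0.5)*x = 0 + 0.5*(0.0314 + 0.5527)
x^{k+1} = 0.0449
Step 2: z-update.
Minimize 8*z^2 - 4*z + (0.5/2)*(0.0449 - z - 0.5527)^2
FOC: (2*8 + 0.5)*z = 4 + 0.5*(0.0449 - 0.5527)
z^{k+1} = 0.227
Step 3: u-update.
u^{k+1} = -0.5527 + 0.0449 - 0.227 = -0.7348
Step 4: Primal residual = |0.0449 - 0.227| = 0.1821


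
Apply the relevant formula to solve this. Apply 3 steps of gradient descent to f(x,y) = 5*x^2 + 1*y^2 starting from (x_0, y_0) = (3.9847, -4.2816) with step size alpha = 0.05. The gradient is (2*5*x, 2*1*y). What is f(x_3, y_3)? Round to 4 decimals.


Gradient descent on f(x,y) = 5*x^2 + 1*y^2.
Starting point: (3.9847, -4.2816), alpha = 0.05
Step 1: grad_x = 2*5*3.9847 = 39.847, grad_y = 2*1*-4.2816 = -8.5632
  x_1 = 3.9847 - 0.05*39.847 = 1.9924
  y_1 = -4.2816 - 0.05*-8.5632 = -3.8534
Step 2: grad_x = 2*5*1.9924 = 19.9235, grad_y = 2*1*-3.8534 = -7.7069
  x_2 = 1.9924 - 0.05*19.9235 = 0.9962
  y_2 = -3.8534 - 0.05*-7.7069 = -3.4681
Step 3: grad_x = 2*5*0.9962 = 9.9618, grad_y = 2*1*-3.4681 = -6.9362
  x_3 = 0.9962 - 0.05*9.9618 = 0.4981
  y_3 = -3.4681 - 0.05*-6.9362 = -3.1213
f(0.4981, -3.1213) = 5*0.4981^2 + 1*(-3.1213)^2 = 10.9829


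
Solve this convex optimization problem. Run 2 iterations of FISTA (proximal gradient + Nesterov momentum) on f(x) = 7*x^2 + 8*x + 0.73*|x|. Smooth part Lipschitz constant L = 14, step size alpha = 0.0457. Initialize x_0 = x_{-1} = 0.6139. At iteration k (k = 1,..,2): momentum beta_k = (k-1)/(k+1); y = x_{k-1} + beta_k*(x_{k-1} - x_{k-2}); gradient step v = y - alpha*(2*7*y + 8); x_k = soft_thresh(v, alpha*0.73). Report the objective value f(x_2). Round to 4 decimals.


FISTA on f(x) = 7*x^2 + 8*x + 0.73*|x|
L = 14, alpha = 0.0457
Iteration 1: beta = 0.0, y = 0.6139 + 0.0*(0.6139 - 0.6139) = 0.6139
  grad(y) = 16.5946, v = y - alpha*grad = -0.1445
  prox(v) = soft_thresh(-0.1445, 0.0334) = -0.1111
Iteration 2: beta = 0.3333, y = -0.1111 + 0.3333*(-0.1111 - 0.6139) = -0.3528
  grad(y) = 3.061, v = y - alpha*grad = -0.4927
  prox(v) = soft_thresh(-0.4927, 0.0334) = -0.4593
f(x_2) = 7*(-0.4593)^2 + 8*(-0.4593) + 0.73*|-0.4593| = -1.8624


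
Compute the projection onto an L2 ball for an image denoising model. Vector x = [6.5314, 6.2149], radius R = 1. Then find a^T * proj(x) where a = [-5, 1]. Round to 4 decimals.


Step 1: Compute ||x|| (intermediates to 6 decimals).
||x|| = sqrt(6.5314^2 + 6.2149^2) = 9.015773
Step 2: Project.
Since ||x|| > R, scale = R/||x|| = 1/9.015773 = 0.110917, proj(x) = scale * x
proj(x) = [0.724443, 0.689338]
Step 3: Dot product.
a^T * proj(x) = -5*0.724443 + 1*0.689338 = -2.9329


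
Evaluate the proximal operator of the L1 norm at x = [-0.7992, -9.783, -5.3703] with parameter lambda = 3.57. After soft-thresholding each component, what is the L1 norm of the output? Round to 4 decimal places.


Soft-thresholding with lambda = 3.57:
prox(-0.7992) = sign(-0.7992)*max(|-0.7992| - 3.57, 0) = 0.0
prox(-9.783) = sign(-9.783)*max(|-9.783| - 3.57, 0) = -6.213
prox(-5.3703) = sign(-5.3703)*max(|-5.3703| - 3.57, 0) = -1.8003
prox(x) = [0.0, -6.213, -1.8003]
||prox(x)||_1 = 0.0 + 6.213 + 1.8003 = 8.0133


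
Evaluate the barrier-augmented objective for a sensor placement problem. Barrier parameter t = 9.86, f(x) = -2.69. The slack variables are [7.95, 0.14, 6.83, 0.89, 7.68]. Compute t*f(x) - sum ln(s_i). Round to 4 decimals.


Step 1: Compute log-barrier.
ln values: [2.0732, -1.9661, 1.9213, -0.1165, 2.0386]
phi = -(2.0732 - 1.9661 + 1.9213 - 0.1165 + 2.0386) = -3.9505
Step 2: Compute augmented objective.
t*f(x) = 9.86*-2.69 = -26.5234
Total = -26.5234 - 3.9505 = -30.4739


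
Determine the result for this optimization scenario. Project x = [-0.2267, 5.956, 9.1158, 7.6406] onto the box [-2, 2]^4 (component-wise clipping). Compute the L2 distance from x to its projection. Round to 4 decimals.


Project each component onto [-2, 2].
clip(-0.2267) = -0.2267, clip(5.956) = 2.0, clip(9.1158) = 2.0, clip(7.6406) = 2.0
Projection = [-0.2267, 2.0, 2.0, 2.0]
Squared diffs: [0.0, 15.6499, 50.6346, 31.8164]
Distance = sqrt(98.1009) = 9.9046


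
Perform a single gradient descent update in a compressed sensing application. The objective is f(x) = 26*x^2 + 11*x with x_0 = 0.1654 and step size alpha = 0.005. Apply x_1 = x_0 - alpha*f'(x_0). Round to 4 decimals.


We compute the gradient at x_0 and apply the update.
f'(x) = 52*x + 11
f'(0.1654) = 52*0.1654 + 11 = 19.6008
x_1 = 0.1654 - 0.005*19.6008 = 0.0674


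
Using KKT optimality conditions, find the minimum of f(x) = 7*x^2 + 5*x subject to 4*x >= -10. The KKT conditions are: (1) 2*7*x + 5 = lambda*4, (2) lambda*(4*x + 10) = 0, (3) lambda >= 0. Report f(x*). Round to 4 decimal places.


Step 1: Try lambda = 0 (constraint inactive).
Stationarity: 2*7*x + 5 = 0
x* = -5/(2*7) = -5/14 = -0.3571 (rounded; the exact value -5/14 is used below)
Check constraint: 4*-0.3571 = -1.4284 >= -10 -- satisfied.
Step 2: Compute optimal value.
f(x*) = 7*(-5/14)^2 + 5*(-5/14) = -0.8929


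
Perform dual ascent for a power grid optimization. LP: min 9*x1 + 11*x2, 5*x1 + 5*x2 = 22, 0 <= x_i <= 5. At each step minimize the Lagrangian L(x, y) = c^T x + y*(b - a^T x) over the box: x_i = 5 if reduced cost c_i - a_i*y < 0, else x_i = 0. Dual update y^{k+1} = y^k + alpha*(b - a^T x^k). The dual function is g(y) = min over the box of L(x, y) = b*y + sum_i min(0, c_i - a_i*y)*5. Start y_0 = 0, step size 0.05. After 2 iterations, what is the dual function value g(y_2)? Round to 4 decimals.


Dual ascent for LP: min 9*x1 + 11*x2, 5*x1 + 5*x2 = 22, 0 <= x_i <= 5
Step 1: y^k = 0.0, reduced costs: (9.0, 11.0)
  x^k = (0.0, 0.0), subgradient = b - a^T x = 22.0
  y^{k+1} = 0.0 + 0.05*22.0 = 1.1
Step 2: y^k = 1.1, reduced costs: (3.5, 5.5)
  x^k = (0.0, 0.0), subgradient = b - a^T x = 22.0
  y^{k+1} = 1.1 + 0.05*22.0 = 2.2
Dual objective at y_2 = 2.2: reduced costs (-2.0, 0.0), box minimizer x = (5.0, 0.0)
g(y_2) = b*y + (c1 - a1*y)*x1 + (c2 - a2*y)*x2 = 22*2.2 + (-2.0)*5.0 + 0.0*0.0 = 48.4 - 10.0 + 0.0 = 38.4


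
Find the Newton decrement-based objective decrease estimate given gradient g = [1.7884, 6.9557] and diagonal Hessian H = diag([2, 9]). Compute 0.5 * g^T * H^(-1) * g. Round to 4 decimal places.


Step 1: H is diagonal, so H^(-1) * g = [0.8942, 0.7729].
Step 2: g^T H^(-1) g = sum_i g_i^2 / H_ii
  = (1.7884)^2/2 + (6.9557)^2/9
  = 1.5992 + 5.3758 = 6.9749
Step 3: Objective decrease = 0.5 * g^T H^(-1) g = 3.4875


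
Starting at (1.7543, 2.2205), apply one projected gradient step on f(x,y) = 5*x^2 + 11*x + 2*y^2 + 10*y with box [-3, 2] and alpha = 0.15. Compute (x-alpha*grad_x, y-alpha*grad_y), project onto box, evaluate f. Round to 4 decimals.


Step 1: Compute gradient at (1.7543, 2.2205).
grad_x = 2*5*1.7543 + 11 = 28.543
grad_y = 2*2*2.2205 + 10 = 18.882
Step 2: Gradient step.
x_raw = 1.7543 - 0.15*28.543 = -2.5272
y_raw = 2.2205 - 0.15*18.882 = -0.6118
Step 3: Project onto [-3, 2].
x_proj = clip(-2.5272) = -2.5272
y_proj = clip(-0.6118) = -0.6118
Step 4: Evaluate f.
f(-2.5272, -0.6118) = -1.2356


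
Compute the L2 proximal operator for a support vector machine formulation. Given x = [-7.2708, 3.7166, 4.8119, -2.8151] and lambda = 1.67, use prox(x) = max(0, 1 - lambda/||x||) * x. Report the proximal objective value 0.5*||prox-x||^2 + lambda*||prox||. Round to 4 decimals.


Step 1: Compute ||x||.
||x|| = 9.8872
Step 2: Compute scaling factor.
scale = max(0, 1 - 1.67/9.8872) = 0.8311
Step 3: prox(x) = [-6.0427, 3.0888, 3.9991, -2.3396]
||prox(x)|| = 8.2172
Step 4: Proximal objective.
0.5*||prox-x||^2 = 1.3945
lambda*||prox|| = 13.7227
Total = 15.1172


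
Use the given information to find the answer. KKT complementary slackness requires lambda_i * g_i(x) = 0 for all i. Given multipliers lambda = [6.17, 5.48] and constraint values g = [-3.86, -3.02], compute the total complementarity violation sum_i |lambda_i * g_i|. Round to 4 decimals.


KKT complementary slackness check:
lambda_1 * g_1 = 6.17 * -3.86 = -23.8162
lambda_2 * g_2 = 5.48 * -3.02 = -16.5496
Total violation = 23.8162 + 16.5496 = 40.3658


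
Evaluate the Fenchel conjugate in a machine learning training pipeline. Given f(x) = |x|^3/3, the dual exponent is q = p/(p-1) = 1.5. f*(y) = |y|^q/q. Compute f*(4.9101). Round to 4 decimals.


The conjugate exponent q satisfies 1/p + 1/q = 1.
p = 3, so q = 3/(3 - 1) = 1.5
|y|^q = 4.9101^1.5 = 10.8802
f*(4.9101) = 10.8802 / 1.5 = 7.2534


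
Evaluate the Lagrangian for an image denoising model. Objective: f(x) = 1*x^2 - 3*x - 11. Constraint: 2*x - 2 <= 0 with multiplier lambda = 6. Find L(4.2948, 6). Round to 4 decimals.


Step 1: Evaluate f(x).
f(4.2948) = 1*4.2948^2 - 3*4.2948 - 11 = -5.4391
Step 2: Evaluate g(x).
g(4.2948) = 2*4.2948 - 2 = 6.5896
Step 3: Compute Lagrangian.
L = -5.4391 + 6*6.5896 = 34.0985


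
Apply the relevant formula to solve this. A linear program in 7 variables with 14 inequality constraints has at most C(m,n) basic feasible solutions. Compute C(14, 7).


Each vertex corresponds to some choice of n active constraints out of m, so the number of vertices is at most C(m, n) = m! / (n!(m-n)!).
m = 14, n = 7
Numerator: 14 * 13 * 12 * 11 * 10 * 9 * 8
Denominator: 7! = 5040
C(14, 7) = 3432


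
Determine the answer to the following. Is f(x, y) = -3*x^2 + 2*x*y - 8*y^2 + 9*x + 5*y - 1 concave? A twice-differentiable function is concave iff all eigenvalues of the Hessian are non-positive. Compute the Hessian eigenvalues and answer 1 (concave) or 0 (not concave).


The Hessian of f(x,y) = -3*x^2 + 2*x*y - 8*y^2 + 9*x + 5*y - 1 is:
H = [[-6, 2], [2, -16]]
Trace = -6 - 16 = -22
Determinant = -6*-16 - (2)^2 = 92
Discriminant = (-22)^2 - 4*92 = 116.0
Eigenvalues: lambda_1 = -16.3852, lambda_2 = -5.6148
The function is concave.

1


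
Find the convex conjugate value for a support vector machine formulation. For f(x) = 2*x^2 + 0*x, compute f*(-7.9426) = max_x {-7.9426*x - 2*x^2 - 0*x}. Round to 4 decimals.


f*(y) = sup_x {y*x - a*x^2 - b*x} = sup_x {(y-b)*x - a*x^2}
FOC: (y - b) - 2a*x = 0 => x* = (y - b)/(2a)
x* = (-7.9426 - 0)/(2*2) = -1.9857
f*(-7.9426) = (y-b)^2/(4a) = (-7.9426 - 0)^2/(4*2)
= 63.0849/8 = 7.8856


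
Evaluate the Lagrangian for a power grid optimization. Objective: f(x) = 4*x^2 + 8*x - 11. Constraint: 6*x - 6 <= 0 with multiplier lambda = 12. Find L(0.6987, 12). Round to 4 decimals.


Step 1: Evaluate f(x).
f(0.6987) = 4*0.6987^2 + 8*0.6987 - 11 = -3.4577
Step 2: Evaluate g(x).
g(0.6987) = 6*0.6987 - 6 = -1.8078
Step 3: Compute Lagrangian.
L = -3.4577 + 12*-1.8078 = -25.1513


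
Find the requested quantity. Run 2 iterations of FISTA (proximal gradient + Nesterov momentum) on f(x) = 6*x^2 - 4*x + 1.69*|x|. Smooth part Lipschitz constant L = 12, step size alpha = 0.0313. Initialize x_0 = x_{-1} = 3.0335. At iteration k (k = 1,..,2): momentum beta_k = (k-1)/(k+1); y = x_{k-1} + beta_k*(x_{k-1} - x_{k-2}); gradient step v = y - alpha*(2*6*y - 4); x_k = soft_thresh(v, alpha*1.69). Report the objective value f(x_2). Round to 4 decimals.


FISTA on f(x) = 6*x^2 - 4*x + 1.69*|x|
L = 12, alpha = 0.0313
Iteration 1: beta = 0.0, y = 3.0335 + 0.0*(3.0335 - 3.0335) = 3.0335
  grad(y) = 32.402, v = y - alpha*grad = 2.0193
  prox(v) = soft_thresh(2.0193, 0.0529) = 1.9664
Iteration 2: beta = 0.3333, y = 1.9664 + 0.3333*(1.9664 - 3.0335) = 1.6107
  grad(y) = 15.3287, v = y - alpha*grad = 1.1309
  prox(v) = soft_thresh(1.1309, 0.0529) = 1.078
f(x_2) = 6*1.078^2 - 4*1.078 + 1.69*|1.078| = 4.4828


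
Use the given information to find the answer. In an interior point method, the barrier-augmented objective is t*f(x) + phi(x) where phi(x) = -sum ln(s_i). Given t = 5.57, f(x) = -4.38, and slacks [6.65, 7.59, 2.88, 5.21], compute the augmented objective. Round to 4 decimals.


Step 1: Compute log-barrier.
ln values: [1.8946, 2.0268, 1.0578, 1.6506]
phi = -(1.8946 + 2.0268 + 1.0578 + 1.6506) = -6.6298
Step 2: Compute augmented objective.
t*f(x) = 5.57*-4.38 = -24.3966
Total = -24.3966 - 6.6298 = -31.0264


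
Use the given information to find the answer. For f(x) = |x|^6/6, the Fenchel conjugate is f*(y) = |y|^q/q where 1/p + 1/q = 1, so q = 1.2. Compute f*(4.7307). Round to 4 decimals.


The conjugate exponent q satisfies 1/p + 1/q = 1.
p = 6, so q = 6/(6 - 1) = 1.2
|y|^q = 4.7307^1.2 = 6.4552
f*(4.7307) = 6.4552 / 1.2 = 5.3793


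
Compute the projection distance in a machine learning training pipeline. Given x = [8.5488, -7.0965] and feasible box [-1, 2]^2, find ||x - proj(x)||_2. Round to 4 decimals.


Project each component onto [-1, 2].
clip(8.5488) = 2.0, clip(-7.0965) = -1.0
Projection = [2.0, -1.0]
Squared diffs: [42.8868, 37.1673]
Distance = sqrt(80.0541) = 8.9473


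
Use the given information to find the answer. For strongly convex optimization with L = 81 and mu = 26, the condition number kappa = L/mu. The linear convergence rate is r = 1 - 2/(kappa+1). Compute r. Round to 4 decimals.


Step 1: Compute the condition number.
kappa = L/mu = 81/26 = 3.1154
Step 2: Compute the convergence rate.
r = 1 - 2/(kappa + 1) = 1 - 2*mu/(L + mu) = (L - mu)/(L + mu) = 55/107 = 0.514


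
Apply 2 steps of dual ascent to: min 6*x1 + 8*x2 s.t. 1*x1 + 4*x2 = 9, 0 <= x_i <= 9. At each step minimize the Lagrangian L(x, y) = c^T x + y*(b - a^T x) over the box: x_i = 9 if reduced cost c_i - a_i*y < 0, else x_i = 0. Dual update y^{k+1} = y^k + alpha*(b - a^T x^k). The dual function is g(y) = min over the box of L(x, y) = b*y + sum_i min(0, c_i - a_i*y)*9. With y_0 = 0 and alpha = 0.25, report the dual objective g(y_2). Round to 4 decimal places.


Dual ascent for LP: min 6*x1 + 8*x2, 1*x1 + 4*x2 = 9, 0 <= x_i <= 9
Step 1: y^k = 0.0, reduced costs: (6.0, 8.0)
  x^k = (0.0, 0.0), subgradient = b - a^T x = 9.0
  y^{k+1} = 0.0 + 0.25*9.0 = 2.25
Step 2: y^k = 2.25, reduced costs: (3.75, -1.0)
  x^k = (0.0, 9.0), subgradient = b - a^T x = -27.0
  y^{k+1} = 2.25 + 0.25*-27.0 = -4.5
Dual objective at y_2 = -4.5: reduced costs (10.5, 26.0), box minimizer x = (0.0, 0.0)
g(y_2) = b*y + (c1 - a1*y)*x1 + (c2 - a2*y)*x2 = 9*(-4.5) + 10.5*0.0 + 26.0*0.0 = -40.5 + 0.0 + 0.0 = -40.5


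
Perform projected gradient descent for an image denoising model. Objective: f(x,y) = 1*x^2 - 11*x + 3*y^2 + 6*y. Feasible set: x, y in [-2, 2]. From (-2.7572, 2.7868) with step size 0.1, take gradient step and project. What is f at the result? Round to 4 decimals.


Step 1: Compute gradient at (-2.7572, 2.7868).
grad_x = 2*1*-2.7572 - 11 = -16.5144
grad_y = 2*3*2.7868 + 6 = 22.7208
Step 2: Gradient step.
x_raw = -2.7572 - 0.1*-16.5144 = -1.1058
y_raw = 2.7868 - 0.1*22.7208 = 0.5147
Step 3: Project onto [-2, 2].
x_proj = clip(-1.1058) = -1.1058
y_proj = clip(0.5147) = 0.5147
Step 4: Evaluate f.
f(-1.1058, 0.5147) = 17.2692


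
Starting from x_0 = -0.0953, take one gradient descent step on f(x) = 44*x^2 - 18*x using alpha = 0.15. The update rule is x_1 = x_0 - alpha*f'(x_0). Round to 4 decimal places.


We compute the gradient at x_0 and apply the update.
f'(x) = 88*x - 18
f'(-0.0953) = 88*-0.0953 - 18 = -26.3864
x_1 = -0.0953 - 0.15*-26.3864 = 3.8627


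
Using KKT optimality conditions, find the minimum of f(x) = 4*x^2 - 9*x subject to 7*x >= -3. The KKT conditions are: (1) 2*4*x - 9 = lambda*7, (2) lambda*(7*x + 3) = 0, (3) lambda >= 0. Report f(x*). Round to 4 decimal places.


Step 1: Try lambda = 0 (constraint inactive).
Stationarity: 2*4*x - 9 = 0
x* = 9/(2*4) = 1.125
Check constraint: 7*1.125 = 7.875 >= -3 -- satisfied.
Step 2: Compute optimal value.
f(x*) = 4*1.125^2 - 9*1.125 = -5.0625


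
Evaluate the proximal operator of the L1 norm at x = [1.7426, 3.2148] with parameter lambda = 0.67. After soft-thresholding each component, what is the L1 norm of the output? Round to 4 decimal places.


Soft-thresholding with lambda = 0.67:
prox(1.7426) = sign(1.7426)*max(|1.7426| - 0.67, 0) = 1.0726
prox(3.2148) = sign(3.2148)*max(|3.2148| - 0.67, 0) = 2.5448
prox(x) = [1.0726, 2.5448]
||prox(x)||_1 = 1.0726 + 2.5448 = 3.6174


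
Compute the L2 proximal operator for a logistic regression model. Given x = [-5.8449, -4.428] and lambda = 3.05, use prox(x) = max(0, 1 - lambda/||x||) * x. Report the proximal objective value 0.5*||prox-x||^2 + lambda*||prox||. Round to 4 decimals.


Step 1: Compute ||x||.
||x|| = 7.3328
Step 2: Compute scaling factor.
scale = max(0, 1 - 3.05/7.3328) = 0.5841
Step 3: prox(x) = [-3.4138, -2.5862]
||prox(x)|| = 4.2828
Step 4: Proximal objective.
0.5*||prox-x||^2 = 4.6513
lambda*||prox|| = 13.0625
Total = 17.7138


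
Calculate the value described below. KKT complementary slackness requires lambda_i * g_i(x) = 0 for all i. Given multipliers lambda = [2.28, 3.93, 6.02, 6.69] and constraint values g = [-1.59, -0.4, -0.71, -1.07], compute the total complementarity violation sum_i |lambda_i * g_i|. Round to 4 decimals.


KKT complementary slackness check:
lambda_1 * g_1 = 2.28 * -1.59 = -3.6252
lambda_2 * g_2 = 3.93 * -0.4 = -1.572
lambda_3 * g_3 = 6.02 * -0.71 = -4.2742
lambda_4 * g_4 = 6.69 * -1.07 = -7.1583
Total violation = 3.6252 + 1.572 + 4.2742 + 7.1583 = 16.6297


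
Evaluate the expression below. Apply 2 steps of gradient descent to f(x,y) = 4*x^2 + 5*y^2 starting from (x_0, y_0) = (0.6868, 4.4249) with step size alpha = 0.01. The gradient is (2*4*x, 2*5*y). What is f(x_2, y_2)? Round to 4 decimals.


Gradient descent on f(x,y) = 4*x^2 + 5*y^2.
Starting point: (0.6868, 4.4249), alpha = 0.01
Step 1: grad_x = 2*4*0.6868 = 5.4944, grad_y = 2*5*4.4249 = 44.249
  x_1 = 0.6868 - 0.01*5.4944 = 0.6319
  y_1 = 4.4249 - 0.01*44.249 = 3.9824
Step 2: grad_x = 2*4*0.6319 = 5.0548, grad_y = 2*5*3.9824 = 39.8241
  x_2 = 0.6319 - 0.01*5.0548 = 0.5813
  y_2 = 3.9824 - 0.01*39.8241 = 3.5842
f(0.5813, 3.5842) = 4*0.5813^2 + 5*3.5842^2 = 65.583


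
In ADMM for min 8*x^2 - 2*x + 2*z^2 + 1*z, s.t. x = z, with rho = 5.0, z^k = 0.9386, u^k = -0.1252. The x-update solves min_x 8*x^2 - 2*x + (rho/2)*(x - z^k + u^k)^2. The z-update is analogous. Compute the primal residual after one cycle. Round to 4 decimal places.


ADMM iteration with rho = 5.0, z^k = 0.9386, u^k = -0.1252
Step 1: x-update.
Minimize 8*x^2 - 2*x + (5.0/2)*(x - 0.9386 - 0.1252)^2
FOC: (2*8 + 5.0)*x = 2 + 5.0*(0.9386 + 0.1252)
x^{k+1} = 0.3485
Step 2: z-update.
Minimize 2*z^2 + 1*z + (5.0/2)*(0.3485 - z - 0.1252)^2
FOC: (2*2 + 5.0)*z = -1 + 5.0*(0.3485 - 0.1252)
z^{k+1} = 0.013
Step 3: u-update.
u^{k+1} = -0.1252 + 0.3485 - 0.013 = 0.2104
Step 4: Primal residual = |0.3485 - 0.013| = 0.3356


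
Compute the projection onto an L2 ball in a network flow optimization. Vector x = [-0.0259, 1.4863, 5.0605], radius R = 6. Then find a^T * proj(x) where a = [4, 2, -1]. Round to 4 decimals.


Step 1: Compute ||x|| (intermediates to 6 decimals).
||x|| = sqrt((-0.0259)^2 + 1.4863^2 + 5.0605^2) = 5.274317
Step 2: Project.
Since ||x|| <= R, proj = x (no scaling needed).
proj(x) = [-0.0259, 1.4863, 5.0605]
Step 3: Dot product.
a^T * proj(x) = 4*(-0.0259) + 2*1.4863 - 1*5.0605 = -2.1915


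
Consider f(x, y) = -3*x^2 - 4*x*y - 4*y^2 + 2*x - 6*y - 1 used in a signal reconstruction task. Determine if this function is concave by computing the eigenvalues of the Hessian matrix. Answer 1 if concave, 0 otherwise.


The Hessian of f(x,y) = -3*x^2 - 4*x*y - 4*y^2 + 2*x - 6*y - 1 is:
H = [[-6, -4], [-4, -8]]
Trace = -6 - 8 = -14
Determinant = -6*-8 - (-4)^2 = 32
Discriminant = (-14)^2 - 4*32 = 68.0
Eigenvalues: lambda_1 = -11.1231, lambda_2 = -2.8769
The function is concave.

1


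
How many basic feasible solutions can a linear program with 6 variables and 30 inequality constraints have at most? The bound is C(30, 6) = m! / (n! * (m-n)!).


Each vertex corresponds to some choice of n active constraints out of m, so the number of vertices is at most C(m, n) = m! / (n!(m-n)!).
m = 30, n = 6
Numerator: 30 * 29 * 28 * 27 * 26 * 25
Denominator: 6! = 720
C(30, 6) = 593775


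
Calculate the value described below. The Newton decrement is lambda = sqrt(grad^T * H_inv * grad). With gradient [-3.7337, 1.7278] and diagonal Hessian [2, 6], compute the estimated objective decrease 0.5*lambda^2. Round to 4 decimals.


Step 1: H is diagonal, so H^(-1) * g = [-1.8669, 0.288].
Step 2: g^T H^(-1) g = sum_i g_i^2 / H_ii
  = (-3.7337)^2/2 + (1.7278)^2/6
  = 6.9703 + 0.4975 = 7.4678
Step 3: Objective decrease = 0.5 * g^T H^(-1) g = 3.7339
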